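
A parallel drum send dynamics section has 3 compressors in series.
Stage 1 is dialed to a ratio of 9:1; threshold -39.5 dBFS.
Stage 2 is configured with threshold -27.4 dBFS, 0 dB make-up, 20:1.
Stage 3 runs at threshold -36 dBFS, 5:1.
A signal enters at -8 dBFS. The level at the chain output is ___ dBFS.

Stage 1: overshoot 31.5 dB → 31.5/9 = 3.5 dB → -36 dBFS.
Stage 2: -36 dBFS ≤ -27.4 dBFS, so stage 2 doesn't engage; output -36 dBFS.
Stage 3: below threshold (-36 ≤ -36); passes unchanged; output -36 dBFS.

-36 dBFS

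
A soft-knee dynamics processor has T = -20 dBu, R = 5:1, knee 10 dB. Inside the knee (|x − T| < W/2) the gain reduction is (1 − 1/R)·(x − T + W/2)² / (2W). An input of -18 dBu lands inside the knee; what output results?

x − T + W/2 = -18 − (-20) + 5 = 7.
GR = (1 − 1/5) × 7² / 20 = 0.8 × 49 / 20 = 1.96 dB.
Output = -18 − 1.96 = -19.96 dBu.

-19.96 dBu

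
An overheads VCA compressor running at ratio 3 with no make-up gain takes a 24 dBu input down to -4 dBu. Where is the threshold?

-18 dBu

Gain reduction = 24 − (-4) = 28 dB; output overshoot = GR / (R − 1) = 28 / 2 = 14 dB.
Threshold = output − output overshoot = -4 − 14 = -18 dBu.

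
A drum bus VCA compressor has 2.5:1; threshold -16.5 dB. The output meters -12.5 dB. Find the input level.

That's 4 dB above the -16.5 dB threshold.
Input overshoot = R × output overshoot = 10 dB → input = -16.5 + 10 = -6.5 dB.

-6.5 dB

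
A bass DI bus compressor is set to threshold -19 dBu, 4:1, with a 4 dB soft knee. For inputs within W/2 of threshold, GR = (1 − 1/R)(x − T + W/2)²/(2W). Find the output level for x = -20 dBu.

x − T + W/2 = -20 − (-19) + 2 = 1.
GR = (1 − 1/4) × 1² / 8 = 0.75 × 1 / 8 = 0.09375 dB.
Output = -20 − 0.09375 = -20.09375 dBu.

-20.09375 dBu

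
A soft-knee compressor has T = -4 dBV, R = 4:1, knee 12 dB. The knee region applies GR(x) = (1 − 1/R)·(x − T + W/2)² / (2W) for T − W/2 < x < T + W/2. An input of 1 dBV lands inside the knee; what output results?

-2.78125 dBV

x − T + W/2 = 1 − (-4) + 6 = 11.
GR = (1 − 1/4) × 11² / 24 = 0.75 × 121 / 24 = 3.78125 dB.
Output = 1 − 3.78125 = -2.78125 dBV.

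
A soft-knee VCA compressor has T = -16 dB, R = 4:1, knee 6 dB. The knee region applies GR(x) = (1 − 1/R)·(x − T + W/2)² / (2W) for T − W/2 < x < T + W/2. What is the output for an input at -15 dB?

x − T + W/2 = -15 − (-16) + 3 = 4.
GR = (1 − 1/4) × 4² / 12 = 0.75 × 16 / 12 = 1 dB.
Output = -15 − 1 = -16 dB.

-16 dB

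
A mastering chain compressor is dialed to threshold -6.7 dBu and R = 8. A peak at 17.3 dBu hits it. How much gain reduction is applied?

21 dB

The signal is 24 dB above threshold.
At 8:1, output sits 24/8 = 3 dB above threshold.
GR = overshoot in − overshoot out = 24 − 3 = 21 dB.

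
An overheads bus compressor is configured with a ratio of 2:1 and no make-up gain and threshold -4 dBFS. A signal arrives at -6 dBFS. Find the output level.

-6 dBFS

-6 dBFS is 2 dB below the -4 dBFS threshold, so no gain reduction is applied.
Output = input = -6 dBFS.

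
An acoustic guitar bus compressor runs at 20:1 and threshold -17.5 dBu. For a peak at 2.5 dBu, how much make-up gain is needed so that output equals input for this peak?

The peak compresses to -17.5 + 20/20 = -16.5 dBu.
To reach 2.5 dBu requires 2.5 − (-16.5) = 19 dB of make-up.

19 dB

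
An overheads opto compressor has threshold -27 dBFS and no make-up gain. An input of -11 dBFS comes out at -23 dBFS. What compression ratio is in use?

4:1

Input overshoot = -11 − (-27) = 16 dB; output overshoot = -23 − (-27) = 4 dB.
Ratio = 16 / 4 = 4.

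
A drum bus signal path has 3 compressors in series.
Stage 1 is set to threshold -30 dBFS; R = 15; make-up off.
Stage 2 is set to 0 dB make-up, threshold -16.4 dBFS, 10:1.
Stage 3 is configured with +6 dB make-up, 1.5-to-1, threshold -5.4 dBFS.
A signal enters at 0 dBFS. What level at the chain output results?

Stage 1: overshoot 30 dB → 30/15 = 2 dB → -28 dBFS.
Stage 2: below threshold (-28 ≤ -16.4); passes unchanged; output -28 dBFS.
Stage 3: -28 dBFS is at or below the -5.4 dBFS threshold — no compression; make-up brings it to -22 dBFS.

-22 dBFS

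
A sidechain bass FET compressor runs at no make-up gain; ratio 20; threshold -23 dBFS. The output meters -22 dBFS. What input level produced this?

-3 dBFS

Post-compression overshoot = -22 − (-23) = 1 dB.
Undo the ratio: input overshoot = 1 × 20 = 20 dB, giving input = -3 dBFS.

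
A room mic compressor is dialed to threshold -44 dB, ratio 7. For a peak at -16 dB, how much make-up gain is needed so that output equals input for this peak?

Overshoot 28 dB → 28/7 = 4 dB after compression, so the compressed level is -44 + 4 = -40 dB.
Make-up = target − compressed = -16 − (-40) = 24 dB.

24 dB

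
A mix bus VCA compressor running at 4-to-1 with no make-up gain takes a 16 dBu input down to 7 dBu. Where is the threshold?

Let T be the threshold. Output overshoot = (input overshoot)/R, so 7 − T = (16 − T)/4.
4·(7 − T) = 16 − T → 3·T = 28 − 16 = 12.
T = 12/3 = 4 dBu.

4 dBu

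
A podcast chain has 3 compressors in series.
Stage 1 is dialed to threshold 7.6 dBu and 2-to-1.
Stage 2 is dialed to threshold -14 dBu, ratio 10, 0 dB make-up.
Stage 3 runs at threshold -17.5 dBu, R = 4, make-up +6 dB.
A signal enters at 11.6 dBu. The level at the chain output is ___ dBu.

-10.035 dBu

Stage 1: 11.6 dBu is 4 dB over 7.6 dBu; at 2:1 that becomes 2 dB over, giving 9.6 dBu.
Stage 2: 23.6 dB above -14 dBu, reduced 10:1 to 2.36 dB above → -11.64 dBu.
Stage 3: 5.86 dB above -17.5 dBu, reduced 4:1 to 1.465 dB above → -16.035 dBu; +6 dB make-up → -10.035 dBu.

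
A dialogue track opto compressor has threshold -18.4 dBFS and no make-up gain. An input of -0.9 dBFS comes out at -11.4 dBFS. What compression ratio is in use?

2.5:1

Input overshoot = -0.9 − (-18.4) = 17.5 dB; output overshoot = -11.4 − (-18.4) = 7 dB.
Ratio = 17.5 / 7 = 2.5.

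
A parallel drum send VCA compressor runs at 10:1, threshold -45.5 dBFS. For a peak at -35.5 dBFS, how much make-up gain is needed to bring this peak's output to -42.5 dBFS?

2 dB

The peak compresses to -45.5 + 10/10 = -44.5 dBFS.
To reach -42.5 dBFS requires -42.5 − (-44.5) = 2 dB of make-up.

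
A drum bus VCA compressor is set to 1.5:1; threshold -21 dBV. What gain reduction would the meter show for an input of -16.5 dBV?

1.5 dB

-16.5 dBV exceeds the threshold by 4.5 dB.
After 1.5:1 compression the overshoot becomes 4.5/1.5 = 3 dB.
Gain reduction = 4.5 − 3 = 1.5 dB.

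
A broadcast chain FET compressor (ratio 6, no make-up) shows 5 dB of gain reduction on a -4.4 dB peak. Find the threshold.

-10.4 dB

Gain reduction = -4.4 − (-9.4) = 5 dB; output overshoot = GR / (R − 1) = 5 / 5 = 1 dB.
Threshold = output − output overshoot = -9.4 − 1 = -10.4 dB.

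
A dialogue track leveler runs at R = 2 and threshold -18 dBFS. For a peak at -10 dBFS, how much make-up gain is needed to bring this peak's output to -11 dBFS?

The peak compresses to -18 + 8/2 = -14 dBFS.
To reach -11 dBFS requires -11 − (-14) = 3 dB of make-up.

3 dB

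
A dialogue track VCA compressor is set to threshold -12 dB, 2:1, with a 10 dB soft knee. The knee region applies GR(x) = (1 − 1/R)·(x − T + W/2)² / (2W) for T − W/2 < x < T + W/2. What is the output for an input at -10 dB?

x − T + W/2 = -10 − (-12) + 5 = 7.
GR = (1 − 1/2) × 7² / 20 = 0.5 × 49 / 20 = 1.225 dB.
Output = -10 − 1.225 = -11.225 dB.

-11.225 dB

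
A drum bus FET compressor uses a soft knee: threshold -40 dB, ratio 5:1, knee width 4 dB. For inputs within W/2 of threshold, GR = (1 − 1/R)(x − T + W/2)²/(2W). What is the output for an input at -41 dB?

-41.1 dB

x − T + W/2 = -41 − (-40) + 2 = 1.
GR = (1 − 1/5) × 1² / 8 = 0.8 × 1 / 8 = 0.1 dB.
Output = -41 − 0.1 = -41.1 dB.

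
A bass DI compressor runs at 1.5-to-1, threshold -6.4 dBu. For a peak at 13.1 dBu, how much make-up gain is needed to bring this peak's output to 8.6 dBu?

2 dB

Without make-up, output = threshold + overshoot/1.5 = -6.4 + 13 = 6.6 dBu.
Gap to target: 2 dB.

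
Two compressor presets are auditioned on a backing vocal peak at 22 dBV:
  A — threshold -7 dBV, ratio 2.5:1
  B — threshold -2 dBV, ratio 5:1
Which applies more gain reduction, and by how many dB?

B, by 1.8 dB

A: GR = 29 − 29/2.5 = 17.4 dB.
B: GR = 24 − 24/5 = 19.2 dB.
B applies 1.8 dB more gain reduction.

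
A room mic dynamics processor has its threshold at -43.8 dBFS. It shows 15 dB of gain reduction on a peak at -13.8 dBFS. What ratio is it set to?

2:1

Input overshoot = -13.8 − (-43.8) = 30 dB.
Output overshoot = 30 − 15 = 15 dB.
Ratio = input overshoot / output overshoot = 30 / 15 = 2.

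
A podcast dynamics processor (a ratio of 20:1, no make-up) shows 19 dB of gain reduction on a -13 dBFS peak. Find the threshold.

Input is 20 dB above T (since output overshoot × R = input overshoot: (-32 − T)·20 = -13 − T gives T = -33 dBFS).
Check: -33 + (-13 − (-33))/20 = -33 + 1 = -32 dBFS. ✓

-33 dBFS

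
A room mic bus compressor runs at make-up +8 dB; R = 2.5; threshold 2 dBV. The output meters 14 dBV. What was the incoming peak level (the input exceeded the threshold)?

Before make-up, the level was 14 − 8 = 6 dBV.
The compressed level sits 6 − 2 = 4 dB over threshold.
Undo the ratio: input overshoot = 4 × 2.5 = 10 dB, giving input = 12 dBV.

12 dBV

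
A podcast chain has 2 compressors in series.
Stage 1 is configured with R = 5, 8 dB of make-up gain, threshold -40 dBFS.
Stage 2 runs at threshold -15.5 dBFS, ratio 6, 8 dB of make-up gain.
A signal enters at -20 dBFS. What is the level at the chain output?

Stage 1: overshoot 20 dB → 20/5 = 4 dB → -36 dBFS; +8 dB make-up → -28 dBFS.
Stage 2: below threshold (-28 ≤ -15.5); passes unchanged; make-up brings it to -20 dBFS.

-20 dBFS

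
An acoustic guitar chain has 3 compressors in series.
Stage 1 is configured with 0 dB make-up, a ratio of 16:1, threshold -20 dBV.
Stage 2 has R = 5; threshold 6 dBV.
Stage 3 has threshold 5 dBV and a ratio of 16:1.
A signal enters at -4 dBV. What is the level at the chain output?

-19 dBV

Stage 1: -4 dBV is 16 dB over -20 dBV; at 16:1 that becomes 1 dB over, giving -19 dBV.
Stage 2: below threshold (-19 ≤ 6); passes unchanged; output -19 dBV.
Stage 3: -19 dBV ≤ 5 dBV, so stage 3 doesn't engage; output -19 dBV.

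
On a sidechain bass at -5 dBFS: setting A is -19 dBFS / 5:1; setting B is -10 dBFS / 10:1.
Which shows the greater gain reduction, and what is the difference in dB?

A: 14 dB over, compressed to 2.8 dB over, so 11.2 dB of GR.
B: 5 dB over, compressed to 0.5 dB over, so 4.5 dB of GR.
Difference: 6.7 dB in favour of A.

A, by 6.7 dB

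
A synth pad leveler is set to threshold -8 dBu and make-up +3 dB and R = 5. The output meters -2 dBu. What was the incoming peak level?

Stripping the +3 dB make-up gives -5 dBu at the gain stage.
That's 3 dB above the -8 dBu threshold.
Input overshoot = R × output overshoot = 15 dB → input = -8 + 15 = 7 dBu.

7 dBu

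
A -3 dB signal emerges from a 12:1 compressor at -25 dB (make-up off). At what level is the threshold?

-27 dB

Input is 24 dB above T (since output overshoot × R = input overshoot: (-25 − T)·12 = -3 − T gives T = -27 dB).
Check: -27 + (-3 − (-27))/12 = -27 + 2 = -25 dB. ✓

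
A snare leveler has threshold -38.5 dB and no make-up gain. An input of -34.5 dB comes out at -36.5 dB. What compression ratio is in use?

2:1

Input overshoot = -34.5 − (-38.5) = 4 dB; output overshoot = -36.5 − (-38.5) = 2 dB.
Ratio = 4 / 2 = 2.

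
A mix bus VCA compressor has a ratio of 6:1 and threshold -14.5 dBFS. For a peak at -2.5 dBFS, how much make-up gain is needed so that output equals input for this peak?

Overshoot 12 dB → 12/6 = 2 dB after compression, so the compressed level is -14.5 + 2 = -12.5 dBFS.
Make-up = target − compressed = -2.5 − (-12.5) = 10 dB.

10 dB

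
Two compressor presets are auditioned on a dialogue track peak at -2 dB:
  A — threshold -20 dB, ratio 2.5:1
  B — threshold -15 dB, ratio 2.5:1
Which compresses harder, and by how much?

A: 18 dB over, compressed to 7.2 dB over, so 10.8 dB of GR.
B: 13 dB over, compressed to 5.2 dB over, so 7.8 dB of GR.
A applies 3 dB more gain reduction.

A, by 3 dB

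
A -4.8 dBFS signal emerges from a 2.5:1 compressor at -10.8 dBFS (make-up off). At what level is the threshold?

Input is 10 dB above T (since output overshoot × R = input overshoot: (-10.8 − T)·2.5 = -4.8 − T gives T = -14.8 dBFS).
Check: -14.8 + (-4.8 − (-14.8))/2.5 = -14.8 + 4 = -10.8 dBFS. ✓

-14.8 dBFS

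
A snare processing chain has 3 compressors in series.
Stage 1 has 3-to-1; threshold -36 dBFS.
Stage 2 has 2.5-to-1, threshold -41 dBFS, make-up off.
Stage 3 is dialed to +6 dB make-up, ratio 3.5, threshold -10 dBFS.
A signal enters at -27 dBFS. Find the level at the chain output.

-31.8 dBFS

Stage 1: overshoot 9 dB → 9/3 = 3 dB → -33 dBFS.
Stage 2: 8 dB above -41 dBFS, reduced 2.5:1 to 3.2 dB above → -37.8 dBFS.
Stage 3: below threshold (-37.8 ≤ -10); passes unchanged; make-up brings it to -31.8 dBFS.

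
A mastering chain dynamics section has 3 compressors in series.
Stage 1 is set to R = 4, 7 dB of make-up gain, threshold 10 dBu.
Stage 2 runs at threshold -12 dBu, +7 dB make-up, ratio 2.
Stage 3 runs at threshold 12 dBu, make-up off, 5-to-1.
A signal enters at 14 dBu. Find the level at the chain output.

10 dBu

Stage 1: 14 dBu is 4 dB over 10 dBu; at 4:1 that becomes 1 dB over, giving 11 dBu; +7 dB make-up → 18 dBu.
Stage 2: 18 dBu is 30 dB over -12 dBu; at 2:1 that becomes 15 dB over, giving 3 dBu; +7 dB make-up → 10 dBu.
Stage 3: 10 dBu is at or below the 12 dBu threshold — no compression; output 10 dBu.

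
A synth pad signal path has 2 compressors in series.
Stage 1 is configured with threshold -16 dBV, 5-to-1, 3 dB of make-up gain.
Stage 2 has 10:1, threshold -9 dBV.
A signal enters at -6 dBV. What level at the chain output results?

Stage 1: overshoot 10 dB → 10/5 = 2 dB → -14 dBV; +3 dB make-up → -11 dBV.
Stage 2: -11 dBV ≤ -9 dBV, so stage 2 doesn't engage; output -11 dBV.

-11 dBV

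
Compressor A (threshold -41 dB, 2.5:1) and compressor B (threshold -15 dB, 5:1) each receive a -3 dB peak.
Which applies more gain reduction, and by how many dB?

A, by 13.2 dB

A: overshoot 38 dB → output overshoot 15.2 dB → GR 22.8 dB.
B: overshoot 12 dB → output overshoot 2.4 dB → GR 9.6 dB.
A reduces 13.2 dB more.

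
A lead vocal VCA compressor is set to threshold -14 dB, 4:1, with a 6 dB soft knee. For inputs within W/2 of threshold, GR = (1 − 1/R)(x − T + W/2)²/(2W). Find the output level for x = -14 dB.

x − T + W/2 = -14 − (-14) + 3 = 3.
GR = (1 − 1/4) × 3² / 12 = 0.75 × 9 / 12 = 0.5625 dB.
Output = -14 − 0.5625 = -14.5625 dB.

-14.5625 dB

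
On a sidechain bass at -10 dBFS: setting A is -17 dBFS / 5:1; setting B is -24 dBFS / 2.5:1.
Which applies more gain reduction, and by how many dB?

A: 7 dB over, compressed to 1.4 dB over, so 5.6 dB of GR.
B: 14 dB over, compressed to 5.6 dB over, so 8.4 dB of GR.
B reduces 2.8 dB more.

B, by 2.8 dB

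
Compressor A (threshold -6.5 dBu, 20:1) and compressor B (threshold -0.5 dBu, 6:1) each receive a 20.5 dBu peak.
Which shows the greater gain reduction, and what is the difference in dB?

A: GR = 27 − 27/20 = 25.65 dB.
B: GR = 21 − 21/6 = 17.5 dB.
A reduces 8.15 dB more.

A, by 8.15 dB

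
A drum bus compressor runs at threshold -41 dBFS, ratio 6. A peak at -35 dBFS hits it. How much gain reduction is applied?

-35 dBFS exceeds the threshold by 6 dB.
At 6:1, output sits 6/6 = 1 dB above threshold.
So the signal is attenuated by 6 − 1 = 5 dB.

5 dB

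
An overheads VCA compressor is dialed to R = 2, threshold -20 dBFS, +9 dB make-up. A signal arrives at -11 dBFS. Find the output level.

-11 dBFS sits 9 dB over threshold.
2:1 compression reduces that to 9/2 = 4.5 dB over.
Output = -20 + 4.5 = -15.5 dBFS; make-up adds 9 dB, giving -6.5 dBFS.

-6.5 dBFS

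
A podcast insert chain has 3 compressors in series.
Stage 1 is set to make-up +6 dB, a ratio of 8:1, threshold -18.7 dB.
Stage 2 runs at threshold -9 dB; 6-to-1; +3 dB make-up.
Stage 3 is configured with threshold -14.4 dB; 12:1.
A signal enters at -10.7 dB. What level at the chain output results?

-13.925 dB

Stage 1: overshoot 8 dB → 8/8 = 1 dB → -17.7 dB; +6 dB make-up → -11.7 dB.
Stage 2: below threshold (-11.7 ≤ -9); passes unchanged; make-up brings it to -8.7 dB.
Stage 3: overshoot 5.7 dB → 5.7/12 = 0.475 dB → -13.925 dB.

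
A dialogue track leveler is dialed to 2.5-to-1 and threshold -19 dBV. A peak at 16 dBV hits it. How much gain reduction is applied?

21 dB

16 dBV exceeds the threshold by 35 dB.
A 2.5:1 ratio leaves 14 dB of that excess.
GR = overshoot in − overshoot out = 35 − 14 = 21 dB.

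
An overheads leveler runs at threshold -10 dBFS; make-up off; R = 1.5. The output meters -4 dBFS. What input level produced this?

-1 dBFS

The compressed level sits -4 − (-10) = 6 dB over threshold.
Input overshoot = R × output overshoot = 9 dB → input = -10 + 9 = -1 dBFS.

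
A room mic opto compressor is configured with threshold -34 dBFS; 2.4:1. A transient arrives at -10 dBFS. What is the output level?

The input is 24 dB above the -34 dBFS threshold.
At 2.4:1 the overshoot is divided by 2.4, leaving 10 dB above threshold.
That puts the output at -24 dBFS.

-24 dBFS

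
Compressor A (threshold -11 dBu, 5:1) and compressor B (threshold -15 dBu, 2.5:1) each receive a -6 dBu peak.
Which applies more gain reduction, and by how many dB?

B, by 1.4 dB

A: overshoot 5 dB → output overshoot 1 dB → GR 4 dB.
B: overshoot 9 dB → output overshoot 3.6 dB → GR 5.4 dB.
B reduces 1.4 dB more.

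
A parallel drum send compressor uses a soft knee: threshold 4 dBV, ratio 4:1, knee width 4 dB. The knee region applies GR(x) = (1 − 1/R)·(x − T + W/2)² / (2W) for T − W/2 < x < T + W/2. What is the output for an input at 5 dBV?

x − T + W/2 = 5 − 4 + 2 = 3.
GR = (1 − 1/4) × 3² / 8 = 0.75 × 9 / 8 = 0.84375 dB.
Output = 5 − 0.84375 = 4.15625 dBV.

4.15625 dBV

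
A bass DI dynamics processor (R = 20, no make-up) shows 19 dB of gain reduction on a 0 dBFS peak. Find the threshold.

-20 dBFS

Input is 20 dB above T (since output overshoot × R = input overshoot: (-19 − T)·20 = 0 − T gives T = -20 dBFS).
Check: -20 + (0 − (-20))/20 = -20 + 1 = -19 dBFS. ✓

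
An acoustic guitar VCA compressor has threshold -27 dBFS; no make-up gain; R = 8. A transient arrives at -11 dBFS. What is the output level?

The input is 16 dB above the -27 dBFS threshold.
8:1 compression reduces that to 16/8 = 2 dB over.
So the level is -27 + 2 = -25 dBFS.

-25 dBFS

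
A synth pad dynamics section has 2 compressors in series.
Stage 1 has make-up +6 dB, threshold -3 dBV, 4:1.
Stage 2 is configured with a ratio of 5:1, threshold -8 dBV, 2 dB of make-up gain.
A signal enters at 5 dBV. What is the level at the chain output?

Stage 1: overshoot 8 dB → 8/4 = 2 dB → -1 dBV; +6 dB make-up → 5 dBV.
Stage 2: overshoot 13 dB → 13/5 = 2.6 dB → -5.4 dBV; +2 dB make-up → -3.4 dBV.

-3.4 dBV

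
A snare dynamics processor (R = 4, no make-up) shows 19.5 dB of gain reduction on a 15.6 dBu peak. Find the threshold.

-10.4 dBu

Gain reduction = 15.6 − (-3.9) = 19.5 dB; output overshoot = GR / (R − 1) = 19.5 / 3 = 6.5 dB.
Threshold = output − output overshoot = -3.9 − 6.5 = -10.4 dBu.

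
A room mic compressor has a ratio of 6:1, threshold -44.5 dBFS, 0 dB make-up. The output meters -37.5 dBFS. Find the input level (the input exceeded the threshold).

That's 7 dB above the -44.5 dBFS threshold.
Input overshoot = R × output overshoot = 42 dB → input = -44.5 + 42 = -2.5 dBFS.

-2.5 dBFS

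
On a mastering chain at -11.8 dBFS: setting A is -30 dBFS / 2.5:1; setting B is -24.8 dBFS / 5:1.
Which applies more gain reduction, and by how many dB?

A, by 0.52 dB

A: GR = 18.2 − 18.2/2.5 = 10.92 dB.
B: GR = 13 − 13/5 = 10.4 dB.
A applies 0.52 dB more gain reduction.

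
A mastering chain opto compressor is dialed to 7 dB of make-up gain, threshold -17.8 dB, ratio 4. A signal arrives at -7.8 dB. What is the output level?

-8.3 dB

-7.8 dB sits 10 dB over threshold.
At 4:1 the overshoot is divided by 4, leaving 2.5 dB above threshold.
Output = -17.8 + 2.5 = -15.3 dB; make-up adds 7 dB, giving -8.3 dB.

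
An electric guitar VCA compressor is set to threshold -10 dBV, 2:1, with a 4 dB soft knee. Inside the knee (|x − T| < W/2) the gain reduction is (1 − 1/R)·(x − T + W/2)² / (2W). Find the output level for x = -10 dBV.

x − T + W/2 = -10 − (-10) + 2 = 2.
GR = (1 − 1/2) × 2² / 8 = 0.5 × 4 / 8 = 0.25 dB.
Output = -10 − 0.25 = -10.25 dBV.

-10.25 dBV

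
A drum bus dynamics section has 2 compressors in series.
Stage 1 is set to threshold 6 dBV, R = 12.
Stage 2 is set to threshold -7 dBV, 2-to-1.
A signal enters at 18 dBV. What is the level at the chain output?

0 dBV

Stage 1: 12 dB above 6 dBV, reduced 12:1 to 1 dB above → 7 dBV.
Stage 2: 14 dB above -7 dBV, reduced 2:1 to 7 dB above → 0 dBV.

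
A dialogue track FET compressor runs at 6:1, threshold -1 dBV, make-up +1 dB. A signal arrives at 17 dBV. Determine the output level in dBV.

17 dBV sits 18 dB over threshold.
The 18 dB excess becomes 3 dB after 6:1 reduction.
Output = -1 + 3 = 2 dBV; make-up adds 1 dB, giving 3 dBV.

3 dBV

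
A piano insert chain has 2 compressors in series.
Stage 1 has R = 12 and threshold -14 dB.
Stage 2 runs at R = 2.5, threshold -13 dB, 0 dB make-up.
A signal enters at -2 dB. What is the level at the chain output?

Stage 1: 12 dB above -14 dB, reduced 12:1 to 1 dB above → -13 dB.
Stage 2: below threshold (-13 ≤ -13); passes unchanged; output -13 dB.

-13 dB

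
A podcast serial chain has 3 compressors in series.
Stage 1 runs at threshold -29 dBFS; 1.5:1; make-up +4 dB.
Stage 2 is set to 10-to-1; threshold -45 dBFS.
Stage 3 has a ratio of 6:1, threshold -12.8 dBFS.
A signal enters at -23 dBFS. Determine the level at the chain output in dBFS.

Stage 1: overshoot 6 dB → 6/1.5 = 4 dB → -25 dBFS; +4 dB make-up → -21 dBFS.
Stage 2: 24 dB above -45 dBFS, reduced 10:1 to 2.4 dB above → -42.6 dBFS.
Stage 3: -42.6 dBFS is at or below the -12.8 dBFS threshold — no compression; output -42.6 dBFS.

-42.6 dBFS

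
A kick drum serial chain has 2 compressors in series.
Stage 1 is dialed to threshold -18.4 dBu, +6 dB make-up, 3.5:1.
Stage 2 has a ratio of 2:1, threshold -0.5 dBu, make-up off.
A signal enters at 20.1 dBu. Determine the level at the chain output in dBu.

-1.4 dBu

Stage 1: 20.1 dBu is 38.5 dB over -18.4 dBu; at 3.5:1 that becomes 11 dB over, giving -7.4 dBu; +6 dB make-up → -1.4 dBu.
Stage 2: below threshold (-1.4 ≤ -0.5); passes unchanged; output -1.4 dBu.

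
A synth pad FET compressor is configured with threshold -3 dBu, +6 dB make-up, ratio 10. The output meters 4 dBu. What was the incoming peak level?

Remove make-up: 4 − 6 = -2 dBu.
The compressed level sits -2 − (-3) = 1 dB over threshold.
Input overshoot = R × output overshoot = 10 dB → input = -3 + 10 = 7 dBu.

7 dBu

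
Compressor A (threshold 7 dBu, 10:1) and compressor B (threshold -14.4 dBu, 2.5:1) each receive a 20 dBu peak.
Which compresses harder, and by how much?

A: 13 dB over, compressed to 1.3 dB over, so 11.7 dB of GR.
B: 34.4 dB over, compressed to 13.76 dB over, so 20.64 dB of GR.
Difference: 8.94 dB in favour of B.

B, by 8.94 dB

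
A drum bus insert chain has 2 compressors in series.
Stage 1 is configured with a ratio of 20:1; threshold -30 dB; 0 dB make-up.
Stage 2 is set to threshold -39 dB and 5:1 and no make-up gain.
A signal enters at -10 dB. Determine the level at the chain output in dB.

Stage 1: 20 dB above -30 dB, reduced 20:1 to 1 dB above → -29 dB.
Stage 2: -29 dB is 10 dB over -39 dB; at 5:1 that becomes 2 dB over, giving -37 dB.

-37 dB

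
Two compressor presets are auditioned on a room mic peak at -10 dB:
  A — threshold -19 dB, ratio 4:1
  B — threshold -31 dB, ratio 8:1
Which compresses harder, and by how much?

B, by 11.625 dB

A: GR = 9 − 9/4 = 6.75 dB.
B: GR = 21 − 21/8 = 18.375 dB.
B applies 11.625 dB more gain reduction.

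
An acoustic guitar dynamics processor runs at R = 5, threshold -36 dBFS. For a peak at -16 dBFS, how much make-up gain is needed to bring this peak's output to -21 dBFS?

The peak compresses to -36 + 20/5 = -32 dBFS.
To reach -21 dBFS requires -21 − (-32) = 11 dB of make-up.

11 dB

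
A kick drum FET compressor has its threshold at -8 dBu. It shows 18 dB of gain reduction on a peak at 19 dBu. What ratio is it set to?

Input overshoot = 19 − (-8) = 27 dB.
Output overshoot = 27 − 18 = 9 dB.
Ratio = input overshoot / output overshoot = 27 / 9 = 3.

3:1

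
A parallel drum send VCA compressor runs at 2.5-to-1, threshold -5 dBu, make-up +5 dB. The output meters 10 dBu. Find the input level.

Stripping the +5 dB make-up gives 5 dBu at the gain stage.
That's 10 dB above the -5 dBu threshold.
Input overshoot = R × output overshoot = 25 dB → input = -5 + 25 = 20 dBu.

20 dBu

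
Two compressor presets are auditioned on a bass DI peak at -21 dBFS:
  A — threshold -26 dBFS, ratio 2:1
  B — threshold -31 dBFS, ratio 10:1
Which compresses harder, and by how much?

A: GR = 5 − 5/2 = 2.5 dB.
B: GR = 10 − 10/10 = 9 dB.
B applies 6.5 dB more gain reduction.

B, by 6.5 dB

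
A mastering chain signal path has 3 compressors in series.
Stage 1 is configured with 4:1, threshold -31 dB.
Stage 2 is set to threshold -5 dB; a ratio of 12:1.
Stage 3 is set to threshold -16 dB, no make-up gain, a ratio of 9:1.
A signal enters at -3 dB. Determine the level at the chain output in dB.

-24 dB

Stage 1: -3 dB is 28 dB over -31 dB; at 4:1 that becomes 7 dB over, giving -24 dB.
Stage 2: -24 dB is at or below the -5 dB threshold — no compression; output -24 dB.
Stage 3: -24 dB is at or below the -16 dB threshold — no compression; output -24 dB.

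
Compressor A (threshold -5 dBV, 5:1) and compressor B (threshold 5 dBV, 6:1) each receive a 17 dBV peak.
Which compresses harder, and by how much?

A: 22 dB over, compressed to 4.4 dB over, so 17.6 dB of GR.
B: 12 dB over, compressed to 2 dB over, so 10 dB of GR.
A applies 7.6 dB more gain reduction.

A, by 7.6 dB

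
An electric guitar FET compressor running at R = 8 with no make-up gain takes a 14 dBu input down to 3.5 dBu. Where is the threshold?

Let T be the threshold. Output overshoot = (input overshoot)/R, so 3.5 − T = (14 − T)/8.
8·(3.5 − T) = 14 − T → 7·T = 28 − 14 = 14.
T = 14/7 = 2 dBu.

2 dBu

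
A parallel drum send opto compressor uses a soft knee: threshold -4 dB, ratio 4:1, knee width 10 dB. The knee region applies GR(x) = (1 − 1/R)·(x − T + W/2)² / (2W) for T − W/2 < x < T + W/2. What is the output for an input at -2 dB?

x − T + W/2 = -2 − (-4) + 5 = 7.
GR = (1 − 1/4) × 7² / 20 = 0.75 × 49 / 20 = 1.8375 dB.
Output = -2 − 1.8375 = -3.8375 dB.

-3.8375 dB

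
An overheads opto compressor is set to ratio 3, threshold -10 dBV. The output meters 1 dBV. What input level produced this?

23 dBV

That's 11 dB above the -10 dBV threshold.
Undo the ratio: input overshoot = 11 × 3 = 33 dB, giving input = 23 dBV.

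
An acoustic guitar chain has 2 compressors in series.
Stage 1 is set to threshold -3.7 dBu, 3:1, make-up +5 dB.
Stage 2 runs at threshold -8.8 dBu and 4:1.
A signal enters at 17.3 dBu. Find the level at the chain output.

-4.525 dBu

Stage 1: 17.3 dBu is 21 dB over -3.7 dBu; at 3:1 that becomes 7 dB over, giving 3.3 dBu; +5 dB make-up → 8.3 dBu.
Stage 2: 8.3 dBu is 17.1 dB over -8.8 dBu; at 4:1 that becomes 4.275 dB over, giving -4.525 dBu.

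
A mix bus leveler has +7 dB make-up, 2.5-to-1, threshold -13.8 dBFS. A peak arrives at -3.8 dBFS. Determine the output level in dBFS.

-2.8 dBFS

Overshoot: -3.8 − (-13.8) = 10 dB.
At 2.5:1 the overshoot is divided by 2.5, leaving 4 dB above threshold.
So the level is -13.8 + 4 = -9.8 dBFS; make-up adds 7 dB, giving -2.8 dBFS.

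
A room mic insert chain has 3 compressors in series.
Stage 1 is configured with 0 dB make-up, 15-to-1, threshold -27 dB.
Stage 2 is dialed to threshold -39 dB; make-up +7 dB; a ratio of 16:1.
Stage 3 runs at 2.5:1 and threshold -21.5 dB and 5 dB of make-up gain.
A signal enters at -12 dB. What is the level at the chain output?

Stage 1: overshoot 15 dB → 15/15 = 1 dB → -26 dB.
Stage 2: overshoot 13 dB → 13/16 = 0.8125 dB → -38.1875 dB; +7 dB make-up → -31.1875 dB.
Stage 3: -31.1875 dB ≤ -21.5 dB, so stage 3 doesn't engage; make-up brings it to -26.1875 dB.

-26.1875 dB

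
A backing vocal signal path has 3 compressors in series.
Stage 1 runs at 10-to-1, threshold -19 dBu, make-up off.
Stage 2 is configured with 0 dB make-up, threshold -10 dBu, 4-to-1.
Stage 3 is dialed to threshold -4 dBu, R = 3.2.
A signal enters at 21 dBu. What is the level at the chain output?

Stage 1: overshoot 40 dB → 40/10 = 4 dB → -15 dBu.
Stage 2: below threshold (-15 ≤ -10); passes unchanged; output -15 dBu.
Stage 3: -15 dBu ≤ -4 dBu, so stage 3 doesn't engage; output -15 dBu.

-15 dBu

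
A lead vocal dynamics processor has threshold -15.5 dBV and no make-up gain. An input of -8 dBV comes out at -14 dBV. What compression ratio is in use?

Input overshoot = -8 − (-15.5) = 7.5 dB; output overshoot = -14 − (-15.5) = 1.5 dB.
Ratio = 7.5 / 1.5 = 5.

5:1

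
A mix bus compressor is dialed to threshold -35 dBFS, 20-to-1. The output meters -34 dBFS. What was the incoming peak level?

-15 dBFS

Post-compression overshoot = -34 − (-35) = 1 dB.
Input overshoot = R × output overshoot = 20 dB → input = -35 + 20 = -15 dBFS.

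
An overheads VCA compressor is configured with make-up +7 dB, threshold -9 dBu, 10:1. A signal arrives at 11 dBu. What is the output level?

Overshoot: 11 − (-9) = 20 dB.
At 10:1 the overshoot is divided by 10, leaving 2 dB above threshold.
Output = -9 + 2 = -7 dBu; make-up adds 7 dB, giving 0 dBu.

0 dBu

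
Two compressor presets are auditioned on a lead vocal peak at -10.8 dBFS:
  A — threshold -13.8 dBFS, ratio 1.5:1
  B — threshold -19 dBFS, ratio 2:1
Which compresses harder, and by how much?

B, by 3.1 dB

A: GR = 3 − 3/1.5 = 1 dB.
B: GR = 8.2 − 8.2/2 = 4.1 dB.
Difference: 3.1 dB in favour of B.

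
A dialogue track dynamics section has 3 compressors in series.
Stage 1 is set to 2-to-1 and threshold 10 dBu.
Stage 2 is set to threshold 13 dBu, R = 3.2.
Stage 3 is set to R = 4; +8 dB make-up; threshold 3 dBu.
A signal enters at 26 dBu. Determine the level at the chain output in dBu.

Stage 1: 16 dB above 10 dBu, reduced 2:1 to 8 dB above → 18 dBu.
Stage 2: 5 dB above 13 dBu, reduced 3.2:1 to 1.5625 dB above → 14.5625 dBu.
Stage 3: overshoot 11.5625 dB → 11.5625/4 = 2.890625 dB → 5.890625 dBu; +8 dB make-up → 13.890625 dBu.

13.890625 dBu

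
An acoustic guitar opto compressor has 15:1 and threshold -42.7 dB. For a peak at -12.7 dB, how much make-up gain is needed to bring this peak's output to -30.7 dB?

10 dB

Without make-up, output = threshold + overshoot/15 = -42.7 + 2 = -40.7 dB.
Gap to target: 10 dB.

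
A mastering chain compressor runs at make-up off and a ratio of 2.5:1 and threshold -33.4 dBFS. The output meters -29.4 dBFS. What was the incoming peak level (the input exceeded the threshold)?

The compressed level sits -29.4 − (-33.4) = 4 dB over threshold.
Undo the ratio: input overshoot = 4 × 2.5 = 10 dB, giving input = -23.4 dBFS.

-23.4 dBFS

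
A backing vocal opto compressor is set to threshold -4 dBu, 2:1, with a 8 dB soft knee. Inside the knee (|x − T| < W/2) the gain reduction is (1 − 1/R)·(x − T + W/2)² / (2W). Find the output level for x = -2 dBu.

x − T + W/2 = -2 − (-4) + 4 = 6.
GR = (1 − 1/2) × 6² / 16 = 0.5 × 36 / 16 = 1.125 dB.
Output = -2 − 1.125 = -3.125 dBu.

-3.125 dBu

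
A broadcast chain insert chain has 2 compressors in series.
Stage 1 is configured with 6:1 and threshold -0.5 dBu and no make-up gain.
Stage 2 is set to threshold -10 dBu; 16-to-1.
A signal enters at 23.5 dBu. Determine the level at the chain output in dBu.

Stage 1: 23.5 dBu is 24 dB over -0.5 dBu; at 6:1 that becomes 4 dB over, giving 3.5 dBu.
Stage 2: overshoot 13.5 dB → 13.5/16 = 0.84375 dB → -9.15625 dBu.

-9.15625 dBu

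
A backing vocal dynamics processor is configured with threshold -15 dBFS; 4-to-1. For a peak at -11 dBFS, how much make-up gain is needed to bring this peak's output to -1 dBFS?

13 dB

Overshoot 4 dB → 4/4 = 1 dB after compression, so the compressed level is -15 + 1 = -14 dBFS.
Make-up = target − compressed = -1 − (-14) = 13 dB.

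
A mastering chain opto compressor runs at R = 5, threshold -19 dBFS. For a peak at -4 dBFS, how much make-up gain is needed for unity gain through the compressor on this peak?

Without make-up, output = threshold + overshoot/5 = -19 + 3 = -16 dBFS.
Gap to target: 12 dB.

12 dB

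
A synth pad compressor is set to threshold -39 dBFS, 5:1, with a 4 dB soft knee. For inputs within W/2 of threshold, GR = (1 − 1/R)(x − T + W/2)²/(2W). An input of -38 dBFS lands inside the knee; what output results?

-38.9 dBFS

x − T + W/2 = -38 − (-39) + 2 = 3.
GR = (1 − 1/5) × 3² / 8 = 0.8 × 9 / 8 = 0.9 dB.
Output = -38 − 0.9 = -38.9 dBFS.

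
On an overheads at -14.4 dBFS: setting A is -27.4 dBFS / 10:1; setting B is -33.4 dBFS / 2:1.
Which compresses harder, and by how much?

A: overshoot 13 dB → output overshoot 1.3 dB → GR 11.7 dB.
B: overshoot 19 dB → output overshoot 9.5 dB → GR 9.5 dB.
Difference: 2.2 dB in favour of A.

A, by 2.2 dB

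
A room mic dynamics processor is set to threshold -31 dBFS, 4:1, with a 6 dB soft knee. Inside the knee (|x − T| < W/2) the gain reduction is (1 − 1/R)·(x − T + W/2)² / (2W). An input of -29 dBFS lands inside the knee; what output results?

x − T + W/2 = -29 − (-31) + 3 = 5.
GR = (1 − 1/4) × 5² / 12 = 0.75 × 25 / 12 = 1.5625 dB.
Output = -29 − 1.5625 = -30.5625 dBFS.

-30.5625 dBFS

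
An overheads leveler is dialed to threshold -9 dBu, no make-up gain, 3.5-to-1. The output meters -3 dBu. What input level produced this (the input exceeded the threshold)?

The compressed level sits -3 − (-9) = 6 dB over threshold.
Before 3.5:1 compression the overshoot was 6 × 3.5 = 21 dB, so input = -9 + 21 = 12 dBu.

12 dBu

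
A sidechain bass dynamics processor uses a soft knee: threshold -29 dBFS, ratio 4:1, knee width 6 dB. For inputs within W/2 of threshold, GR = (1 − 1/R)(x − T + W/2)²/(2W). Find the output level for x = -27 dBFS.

-28.5625 dBFS

x − T + W/2 = -27 − (-29) + 3 = 5.
GR = (1 − 1/4) × 5² / 12 = 0.75 × 25 / 12 = 1.5625 dB.
Output = -27 − 1.5625 = -28.5625 dBFS.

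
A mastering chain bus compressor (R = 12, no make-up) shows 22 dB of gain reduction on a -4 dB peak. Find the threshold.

Let T be the threshold. Output overshoot = (input overshoot)/R, so -26 − T = (-4 − T)/12.
12·(-26 − T) = -4 − T → 11·T = -312 − (-4) = -308.
T = -308/11 = -28 dB.

-28 dB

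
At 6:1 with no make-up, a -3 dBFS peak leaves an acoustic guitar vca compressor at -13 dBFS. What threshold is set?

Input is 12 dB above T (since output overshoot × R = input overshoot: (-13 − T)·6 = -3 − T gives T = -15 dBFS).
Check: -15 + (-3 − (-15))/6 = -15 + 2 = -13 dBFS. ✓

-15 dBFS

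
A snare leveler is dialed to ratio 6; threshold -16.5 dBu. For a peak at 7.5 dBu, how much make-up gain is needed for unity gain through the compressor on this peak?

20 dB

Without make-up, output = threshold + overshoot/6 = -16.5 + 4 = -12.5 dBu.
Gap to target: 20 dB.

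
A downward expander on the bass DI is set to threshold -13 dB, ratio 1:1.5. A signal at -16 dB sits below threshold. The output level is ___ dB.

-17.5 dB

Below threshold, a 1:1.5 expander applies gain = (1.5−1)×(T − x) of attenuation.
(1.5−1) × 3 = 1.5 dB, so output = -16 − 1.5 = -17.5 dB.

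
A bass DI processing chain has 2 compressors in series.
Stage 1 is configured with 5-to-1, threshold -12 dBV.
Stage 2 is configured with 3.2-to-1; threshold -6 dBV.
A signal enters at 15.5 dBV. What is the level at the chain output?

-6.5 dBV

Stage 1: 27.5 dB above -12 dBV, reduced 5:1 to 5.5 dB above → -6.5 dBV.
Stage 2: -6.5 dBV is at or below the -6 dBV threshold — no compression; output -6.5 dBV.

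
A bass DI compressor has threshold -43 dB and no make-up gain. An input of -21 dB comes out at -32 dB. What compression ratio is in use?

2:1

Input overshoot = -21 − (-43) = 22 dB; output overshoot = -32 − (-43) = 11 dB.
Ratio = 22 / 11 = 2.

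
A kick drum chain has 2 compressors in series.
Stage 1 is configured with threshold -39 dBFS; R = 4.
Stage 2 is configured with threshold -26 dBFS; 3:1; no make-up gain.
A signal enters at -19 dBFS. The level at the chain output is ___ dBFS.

-34 dBFS

Stage 1: overshoot 20 dB → 20/4 = 5 dB → -34 dBFS.
Stage 2: -34 dBFS is at or below the -26 dBFS threshold — no compression; output -34 dBFS.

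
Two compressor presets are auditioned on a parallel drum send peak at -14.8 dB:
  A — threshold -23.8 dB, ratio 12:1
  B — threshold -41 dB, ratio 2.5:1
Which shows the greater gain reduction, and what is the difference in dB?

B, by 7.47 dB

A: GR = 9 − 9/12 = 8.25 dB.
B: GR = 26.2 − 26.2/2.5 = 15.72 dB.
B applies 7.47 dB more gain reduction.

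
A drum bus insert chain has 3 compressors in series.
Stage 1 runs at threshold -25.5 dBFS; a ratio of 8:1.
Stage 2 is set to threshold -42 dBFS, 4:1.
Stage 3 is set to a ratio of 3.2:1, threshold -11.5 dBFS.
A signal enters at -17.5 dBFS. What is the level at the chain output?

Stage 1: -17.5 dBFS is 8 dB over -25.5 dBFS; at 8:1 that becomes 1 dB over, giving -24.5 dBFS.
Stage 2: overshoot 17.5 dB → 17.5/4 = 4.375 dB → -37.625 dBFS.
Stage 3: -37.625 dBFS is at or below the -11.5 dBFS threshold — no compression; output -37.625 dBFS.

-37.625 dBFS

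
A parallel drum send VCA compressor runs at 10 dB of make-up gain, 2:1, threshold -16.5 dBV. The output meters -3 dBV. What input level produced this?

-9.5 dBV

Stripping the +10 dB make-up gives -13 dBV at the gain stage.
Post-compression overshoot = -13 − (-16.5) = 3.5 dB.
Input overshoot = R × output overshoot = 7 dB → input = -16.5 + 7 = -9.5 dBV.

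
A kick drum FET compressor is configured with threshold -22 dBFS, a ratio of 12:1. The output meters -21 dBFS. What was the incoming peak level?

-10 dBFS

Post-compression overshoot = -21 − (-22) = 1 dB.
Input overshoot = R × output overshoot = 12 dB → input = -22 + 12 = -10 dBFS.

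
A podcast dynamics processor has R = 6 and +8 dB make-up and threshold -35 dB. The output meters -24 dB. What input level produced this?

-17 dB

Before make-up, the level was -24 − 8 = -32 dB.
Post-compression overshoot = -32 − (-35) = 3 dB.
Undo the ratio: input overshoot = 3 × 6 = 18 dB, giving input = -17 dB.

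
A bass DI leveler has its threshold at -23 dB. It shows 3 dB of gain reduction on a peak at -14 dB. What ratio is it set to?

Input overshoot = -14 − (-23) = 9 dB.
Output overshoot = 9 − 3 = 6 dB.
Ratio = input overshoot / output overshoot = 9 / 6 = 1.5.

1.5:1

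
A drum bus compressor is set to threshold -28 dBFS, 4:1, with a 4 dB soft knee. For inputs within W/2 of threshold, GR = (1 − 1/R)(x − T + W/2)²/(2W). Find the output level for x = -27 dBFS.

-27.84375 dBFS

x − T + W/2 = -27 − (-28) + 2 = 3.
GR = (1 − 1/4) × 3² / 8 = 0.75 × 9 / 8 = 0.84375 dB.
Output = -27 − 0.84375 = -27.84375 dBFS.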